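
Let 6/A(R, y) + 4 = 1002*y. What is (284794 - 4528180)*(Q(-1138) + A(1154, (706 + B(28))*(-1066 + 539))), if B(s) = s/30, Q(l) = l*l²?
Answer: 972713369442180411074337/155541241 ≈ 6.2537e+15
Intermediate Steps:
Q(l) = l³
B(s) = s/30 (B(s) = s*(1/30) = s/30)
A(R, y) = 6/(-4 + 1002*y)
(284794 - 4528180)*(Q(-1138) + A(1154, (706 + B(28))*(-1066 + 539))) = (284794 - 4528180)*((-1138)³ + 3/(-2 + 501*((706 + (1/30)*28)*(-1066 + 539)))) = -4243386*(-1473760072 + 3/(-2 + 501*((706 + 14/15)*(-527)))) = -4243386*(-1473760072 + 3/(-2 + 501*((10604/15)*(-527)))) = -4243386*(-1473760072 + 3/(-2 + 501*(-5588308/15))) = -4243386*(-1473760072 + 3/(-2 - 933247436/5)) = -4243386*(-1473760072 + 3/(-933247446/5)) = -4243386*(-1473760072 + 3*(-5/933247446)) = -4243386*(-1473760072 - 5/311082482) = -4243386*(-458460941070258709/311082482) = 972713369442180411074337/155541241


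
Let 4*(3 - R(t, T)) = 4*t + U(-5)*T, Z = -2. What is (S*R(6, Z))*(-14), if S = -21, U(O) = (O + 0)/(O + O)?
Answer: -1617/2 ≈ -808.50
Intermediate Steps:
U(O) = ½ (U(O) = O/((2*O)) = O*(1/(2*O)) = ½)
R(t, T) = 3 - t - T/8 (R(t, T) = 3 - (4*t + T/2)/4 = 3 - (T/2 + 4*t)/4 = 3 + (-t - T/8) = 3 - t - T/8)
(S*R(6, Z))*(-14) = -21*(3 - 1*6 - ⅛*(-2))*(-14) = -21*(3 - 6 + ¼)*(-14) = -21*(-11/4)*(-14) = (231/4)*(-14) = -1617/2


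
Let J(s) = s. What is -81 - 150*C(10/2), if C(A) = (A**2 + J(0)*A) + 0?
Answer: -3831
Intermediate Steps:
C(A) = A**2 (C(A) = (A**2 + 0*A) + 0 = (A**2 + 0) + 0 = A**2 + 0 = A**2)
-81 - 150*C(10/2) = -81 - 150*(10/2)**2 = -81 - 150*(10*(1/2))**2 = -81 - 150*5**2 = -81 - 150*25 = -81 - 3750 = -3831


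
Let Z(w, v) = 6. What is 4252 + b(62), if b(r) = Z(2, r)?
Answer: 4258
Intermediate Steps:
b(r) = 6
4252 + b(62) = 4252 + 6 = 4258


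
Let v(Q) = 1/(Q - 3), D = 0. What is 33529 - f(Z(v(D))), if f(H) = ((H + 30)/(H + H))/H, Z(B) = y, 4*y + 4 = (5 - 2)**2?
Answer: 33519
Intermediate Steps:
v(Q) = 1/(-3 + Q)
y = 5/4 (y = -1 + (5 - 2)**2/4 = -1 + (1/4)*3**2 = -1 + (1/4)*9 = -1 + 9/4 = 5/4 ≈ 1.2500)
Z(B) = 5/4
f(H) = (30 + H)/(2*H**2) (f(H) = ((30 + H)/((2*H)))/H = ((30 + H)*(1/(2*H)))/H = ((30 + H)/(2*H))/H = (30 + H)/(2*H**2))
33529 - f(Z(v(D))) = 33529 - (30 + 5/4)/(2*(5/4)**2) = 33529 - 16*125/(2*25*4) = 33529 - 1*10 = 33529 - 10 = 33519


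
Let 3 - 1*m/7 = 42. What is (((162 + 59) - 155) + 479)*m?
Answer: -148785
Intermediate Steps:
m = -273 (m = 21 - 7*42 = 21 - 294 = -273)
(((162 + 59) - 155) + 479)*m = (((162 + 59) - 155) + 479)*(-273) = ((221 - 155) + 479)*(-273) = (66 + 479)*(-273) = 545*(-273) = -148785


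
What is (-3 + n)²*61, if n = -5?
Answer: 3904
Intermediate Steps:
(-3 + n)²*61 = (-3 - 5)²*61 = (-8)²*61 = 64*61 = 3904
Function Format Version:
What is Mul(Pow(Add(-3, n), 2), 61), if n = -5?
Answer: 3904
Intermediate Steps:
Mul(Pow(Add(-3, n), 2), 61) = Mul(Pow(Add(-3, -5), 2), 61) = Mul(Pow(-8, 2), 61) = Mul(64, 61) = 3904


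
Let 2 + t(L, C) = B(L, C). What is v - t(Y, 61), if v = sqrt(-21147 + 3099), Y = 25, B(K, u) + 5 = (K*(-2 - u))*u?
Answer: 96082 + 8*I*sqrt(282) ≈ 96082.0 + 134.34*I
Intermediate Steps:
B(K, u) = -5 + K*u*(-2 - u) (B(K, u) = -5 + (K*(-2 - u))*u = -5 + K*u*(-2 - u))
t(L, C) = -7 - L*C**2 - 2*C*L (t(L, C) = -2 + (-5 - L*C**2 - 2*L*C) = -2 + (-5 - L*C**2 - 2*C*L) = -7 - L*C**2 - 2*C*L)
v = 8*I*sqrt(282) (v = sqrt(-18048) = 8*I*sqrt(282) ≈ 134.34*I)
v - t(Y, 61) = 8*I*sqrt(282) - (-7 - 1*25*61**2 - 2*61*25) = 8*I*sqrt(282) - (-7 - 1*25*3721 - 3050) = 8*I*sqrt(282) - (-7 - 93025 - 3050) = 8*I*sqrt(282) - 1*(-96082) = 8*I*sqrt(282) + 96082 = 96082 + 8*I*sqrt(282)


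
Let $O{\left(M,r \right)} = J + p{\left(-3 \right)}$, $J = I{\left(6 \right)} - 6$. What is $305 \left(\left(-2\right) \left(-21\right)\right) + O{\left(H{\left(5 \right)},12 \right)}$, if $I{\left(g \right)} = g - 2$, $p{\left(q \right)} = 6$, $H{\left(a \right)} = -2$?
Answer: $12814$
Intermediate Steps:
$I{\left(g \right)} = -2 + g$ ($I{\left(g \right)} = g - 2 = -2 + g$)
$J = -2$ ($J = \left(-2 + 6\right) - 6 = 4 - 6 = -2$)
$O{\left(M,r \right)} = 4$ ($O{\left(M,r \right)} = -2 + 6 = 4$)
$305 \left(\left(-2\right) \left(-21\right)\right) + O{\left(H{\left(5 \right)},12 \right)} = 305 \left(\left(-2\right) \left(-21\right)\right) + 4 = 305 \cdot 42 + 4 = 12810 + 4 = 12814$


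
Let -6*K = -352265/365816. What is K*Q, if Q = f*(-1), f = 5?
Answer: -1761325/2194896 ≈ -0.80246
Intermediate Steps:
Q = -5 (Q = 5*(-1) = -5)
K = 352265/2194896 (K = -(-352265)/(6*365816) = -1/6*(-352265/365816) = 352265/2194896 ≈ 0.16049)
K*Q = (352265/2194896)*(-5) = -1761325/2194896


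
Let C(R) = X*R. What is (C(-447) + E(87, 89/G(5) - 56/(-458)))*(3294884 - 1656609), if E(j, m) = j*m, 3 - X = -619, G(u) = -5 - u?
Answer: -209190236122785/458 ≈ -4.5675e+11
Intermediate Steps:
X = 622 (X = 3 - 1*(-619) = 3 + 619 = 622)
C(R) = 622*R
(C(-447) + E(87, 89/G(5) - 56/(-458)))*(3294884 - 1656609) = (622*(-447) + 87*(89/(-5 - 1*5) - 56/(-458)))*(3294884 - 1656609) = (-278034 + 87*(89/(-5 - 5) - 56*(-1/458)))*1638275 = (-278034 + 87*(89/(-10) + 28/229))*1638275 = (-278034 + 87*(89*(-1/10) + 28/229))*1638275 = (-278034 + 87*(-89/10 + 28/229))*1638275 = (-278034 + 87*(-20101/2290))*1638275 = (-278034 - 1748787/2290)*1638275 = -638446647/2290*1638275 = -209190236122785/458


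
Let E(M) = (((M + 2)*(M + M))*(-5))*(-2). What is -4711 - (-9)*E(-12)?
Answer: 16889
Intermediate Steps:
E(M) = 20*M*(2 + M) (E(M) = (((2 + M)*(2*M))*(-5))*(-2) = ((2*M*(2 + M))*(-5))*(-2) = -10*M*(2 + M)*(-2) = 20*M*(2 + M))
-4711 - (-9)*E(-12) = -4711 - (-9)*20*(-12)*(2 - 12) = -4711 - (-9)*20*(-12)*(-10) = -4711 - (-9)*2400 = -4711 - 1*(-21600) = -4711 + 21600 = 16889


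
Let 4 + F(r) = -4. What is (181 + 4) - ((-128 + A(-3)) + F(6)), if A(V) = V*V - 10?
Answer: 322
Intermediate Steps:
F(r) = -8 (F(r) = -4 - 4 = -8)
A(V) = -10 + V**2 (A(V) = V**2 - 10 = -10 + V**2)
(181 + 4) - ((-128 + A(-3)) + F(6)) = (181 + 4) - ((-128 + (-10 + (-3)**2)) - 8) = 185 - ((-128 + (-10 + 9)) - 8) = 185 - ((-128 - 1) - 8) = 185 - (-129 - 8) = 185 - 1*(-137) = 185 + 137 = 322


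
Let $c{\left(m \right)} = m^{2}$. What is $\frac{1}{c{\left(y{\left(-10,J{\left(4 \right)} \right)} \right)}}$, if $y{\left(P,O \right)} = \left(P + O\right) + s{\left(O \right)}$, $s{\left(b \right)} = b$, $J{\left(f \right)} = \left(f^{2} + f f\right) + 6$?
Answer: $\frac{1}{4356} \approx 0.00022957$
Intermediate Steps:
$J{\left(f \right)} = 6 + 2 f^{2}$ ($J{\left(f \right)} = \left(f^{2} + f^{2}\right) + 6 = 2 f^{2} + 6 = 6 + 2 f^{2}$)
$y{\left(P,O \right)} = P + 2 O$ ($y{\left(P,O \right)} = \left(P + O\right) + O = \left(O + P\right) + O = P + 2 O$)
$\frac{1}{c{\left(y{\left(-10,J{\left(4 \right)} \right)} \right)}} = \frac{1}{\left(-10 + 2 \left(6 + 2 \cdot 4^{2}\right)\right)^{2}} = \frac{1}{\left(-10 + 2 \left(6 + 2 \cdot 16\right)\right)^{2}} = \frac{1}{\left(-10 + 2 \left(6 + 32\right)\right)^{2}} = \frac{1}{\left(-10 + 2 \cdot 38\right)^{2}} = \frac{1}{\left(-10 + 76\right)^{2}} = \frac{1}{66^{2}} = \frac{1}{4356}$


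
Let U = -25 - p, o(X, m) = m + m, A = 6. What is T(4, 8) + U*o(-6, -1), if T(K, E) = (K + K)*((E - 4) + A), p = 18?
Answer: 166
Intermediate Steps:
o(X, m) = 2*m
T(K, E) = 2*K*(2 + E) (T(K, E) = (K + K)*((E - 4) + 6) = (2*K)*((-4 + E) + 6) = (2*K)*(2 + E) = 2*K*(2 + E))
U = -43 (U = -25 - 1*18 = -25 - 18 = -43)
T(4, 8) + U*o(-6, -1) = 2*4*(2 + 8) - 86*(-1) = 2*4*10 - 43*(-2) = 80 + 86 = 166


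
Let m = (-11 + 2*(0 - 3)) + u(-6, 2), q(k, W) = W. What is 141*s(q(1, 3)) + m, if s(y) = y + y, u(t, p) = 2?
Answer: 831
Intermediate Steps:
m = -15 (m = (-11 + 2*(0 - 3)) + 2 = (-11 + 2*(-3)) + 2 = (-11 - 6) + 2 = -17 + 2 = -15)
s(y) = 2*y
141*s(q(1, 3)) + m = 141*(2*3) - 15 = 141*6 - 15 = 846 - 15 = 831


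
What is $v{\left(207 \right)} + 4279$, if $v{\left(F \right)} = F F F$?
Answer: $8874022$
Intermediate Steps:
$v{\left(F \right)} = F^{3}$ ($v{\left(F \right)} = F^{2} F = F^{3}$)
$v{\left(207 \right)} + 4279 = 207^{3} + 4279 = 8869743 + 4279 = 8874022$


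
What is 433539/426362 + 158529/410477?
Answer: 245548529601/175011794674 ≈ 1.4030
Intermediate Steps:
433539/426362 + 158529/410477 = 245548529601/175011794674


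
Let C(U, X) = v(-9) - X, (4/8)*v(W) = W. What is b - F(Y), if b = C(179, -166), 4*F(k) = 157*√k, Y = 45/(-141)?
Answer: 148 - 157*I*√705/188 ≈ 148.0 - 22.174*I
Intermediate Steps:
Y = -15/47 (Y = 45*(-1/141) = -15/47 ≈ -0.31915)
v(W) = 2*W
C(U, X) = -18 - X (C(U, X) = 2*(-9) - X = -18 - X)
F(k) = 157*√k/4 (F(k) = (157*√k)/4 = 157*√k/4)
b = 148 (b = -18 - 1*(-166) = -18 + 166 = 148)
b - F(Y) = 148 - 157*√(-15/47)/4 = 148 - 157*I*√705/47/4 = 148 - 157*I*√705/188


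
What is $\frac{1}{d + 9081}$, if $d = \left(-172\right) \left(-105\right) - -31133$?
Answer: $\frac{1}{58274} \approx 1.716 \cdot 10^{-5}$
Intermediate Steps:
$d = 49193$ ($d = 18060 + 31133 = 49193$)
$\frac{1}{d + 9081} = \frac{1}{49193 + 9081} = \frac{1}{58274}$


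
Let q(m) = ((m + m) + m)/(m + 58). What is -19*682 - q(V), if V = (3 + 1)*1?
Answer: -401704/31 ≈ -12958.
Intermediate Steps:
V = 4 (V = 4*1 = 4)
q(m) = 3*m/(58 + m) (q(m) = (2*m + m)/(58 + m) = (3*m)/(58 + m) = 3*m/(58 + m))
-19*682 - q(V) = -19*682 - 3*4/(58 + 4) = -12958 - 3*4/62 = -12958 - 1*6/31 = -12958 - 6/31 = -401704/31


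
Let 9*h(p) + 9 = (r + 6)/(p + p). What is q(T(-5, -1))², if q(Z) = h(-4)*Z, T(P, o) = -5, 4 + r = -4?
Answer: 30625/1296 ≈ 23.630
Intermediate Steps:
r = -8 (r = -4 - 4 = -8)
h(p) = -1 - 1/(9*p) (h(p) = -1 + ((-8 + 6)/(p + p))/9 = -1 + (-2*1/(2*p))/9 = -1 + (-1/p)/9 = -1 - 1/(9*p))
q(Z) = -35*Z/36 (q(Z) = ((-⅑ - 1*(-4))/(-4))*Z = (-(-⅑ + 4)/4)*Z = (-¼*35/9)*Z = -35*Z/36)
q(T(-5, -1))² = (-35/36*(-5))² = (175/36)² = 30625/1296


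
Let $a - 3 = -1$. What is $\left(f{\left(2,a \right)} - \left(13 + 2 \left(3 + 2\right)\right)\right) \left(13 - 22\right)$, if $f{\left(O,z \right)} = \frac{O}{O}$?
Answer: $198$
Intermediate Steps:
$a = 2$ ($a = 3 - 1 = 2$)
$f{\left(O,z \right)} = 1$
$\left(f{\left(2,a \right)} - \left(13 + 2 \left(3 + 2\right)\right)\right) \left(13 - 22\right) = \left(1 - \left(13 + 2 \left(3 + 2\right)\right)\right) \left(13 - 22\right) = \left(1 + \left(\left(3 - 10\right) - 16\right)\right) \left(-9\right) = \left(1 - 23\right) \left(-9\right) = \left(-22\right) \left(-9\right) = 198$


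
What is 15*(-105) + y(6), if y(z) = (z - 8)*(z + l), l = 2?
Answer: -1591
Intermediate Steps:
y(z) = (-8 + z)*(2 + z) (y(z) = (z - 8)*(z + 2) = (-8 + z)*(2 + z))
15*(-105) + y(6) = 15*(-105) + (-16 + 6² - 6*6) = -1575 + (-16 + 36 - 36) = -1575 - 16 = -1591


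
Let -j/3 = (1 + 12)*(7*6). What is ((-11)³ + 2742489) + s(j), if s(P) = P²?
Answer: 5424202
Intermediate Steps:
j = -1638 (j = -3*(1 + 12)*7*6 = -39*42 = -3*546 = -1638)
((-11)³ + 2742489) + s(j) = ((-11)³ + 2742489) + (-1638)² = (-1331 + 2742489) + 2683044 = 2741158 + 2683044 = 5424202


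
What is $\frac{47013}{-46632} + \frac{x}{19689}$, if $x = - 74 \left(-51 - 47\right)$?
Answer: $- \frac{195821231}{306045816} \approx -0.63984$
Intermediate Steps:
$x = 7252$ ($x = \left(-74\right) \left(-98\right) = 7252$)
$\frac{47013}{-46632} + \frac{x}{19689} = \frac{47013}{-46632} + \frac{7252}{19689} = 47013 \left(- \frac{1}{46632}\right) + 7252 \cdot \frac{1}{19689} = - \frac{15671}{15544} + \frac{7252}{19689} = - \frac{195821231}{306045816}$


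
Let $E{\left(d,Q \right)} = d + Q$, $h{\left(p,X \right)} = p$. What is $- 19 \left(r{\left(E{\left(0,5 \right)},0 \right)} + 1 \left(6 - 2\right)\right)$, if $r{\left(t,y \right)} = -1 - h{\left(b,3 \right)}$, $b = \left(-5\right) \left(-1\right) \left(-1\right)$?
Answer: $-152$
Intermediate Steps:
$b = -5$ ($b = 5 \left(-1\right) = -5$)
$E{\left(d,Q \right)} = Q + d$
$r{\left(t,y \right)} = 4$ ($r{\left(t,y \right)} = -1 - -5 = -1 + 5 = 4$)
$- 19 \left(r{\left(E{\left(0,5 \right)},0 \right)} + 1 \left(6 - 2\right)\right) = - 19 \left(4 + 1 \left(6 - 2\right)\right) = - 19 \left(4 + 1 \cdot 4\right) = - 19 \left(4 + 4\right) = \left(-19\right) 8 = -152$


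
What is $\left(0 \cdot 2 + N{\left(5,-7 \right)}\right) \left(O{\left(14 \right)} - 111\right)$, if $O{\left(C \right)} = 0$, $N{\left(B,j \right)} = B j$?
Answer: $3885$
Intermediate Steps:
$\left(0 \cdot 2 + N{\left(5,-7 \right)}\right) \left(O{\left(14 \right)} - 111\right) = \left(0 \cdot 2 + 5 \left(-7\right)\right) \left(0 - 111\right) = \left(0 - 35\right) \left(-111\right) = \left(-35\right) \left(-111\right) = 3885$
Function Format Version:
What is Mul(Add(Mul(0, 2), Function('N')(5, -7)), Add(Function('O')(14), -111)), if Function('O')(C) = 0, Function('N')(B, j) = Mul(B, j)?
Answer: 3885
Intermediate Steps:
Mul(Add(Mul(0, 2), Function('N')(5, -7)), Add(Function('O')(14), -111)) = Mul(Add(Mul(0, 2), Mul(5, -7)), Add(0, -111)) = Mul(Add(0, -35), -111) = Mul(-35, -111) = 3885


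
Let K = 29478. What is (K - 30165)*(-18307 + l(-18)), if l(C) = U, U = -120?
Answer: 12659349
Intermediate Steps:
l(C) = -120
(K - 30165)*(-18307 + l(-18)) = (29478 - 30165)*(-18307 - 120) = -687*(-18427) = 12659349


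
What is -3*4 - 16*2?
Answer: -44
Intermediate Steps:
-3*4 - 16*2 = -12 - 32 = -44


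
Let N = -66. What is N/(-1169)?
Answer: 66/1169 ≈ 0.056459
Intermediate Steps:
N/(-1169) = -66/(-1169) = -1/1169*(-66) = 66/1169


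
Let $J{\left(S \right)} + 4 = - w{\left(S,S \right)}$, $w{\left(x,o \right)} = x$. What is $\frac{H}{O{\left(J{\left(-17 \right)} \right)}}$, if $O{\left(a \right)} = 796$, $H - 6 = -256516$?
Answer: $- \frac{128255}{398} \approx -322.25$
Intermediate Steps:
$H = -256510$ ($H = 6 - 256516 = -256510$)
$J{\left(S \right)} = -4 - S$
$\frac{H}{O{\left(J{\left(-17 \right)} \right)}} = - \frac{256510}{796} = \left(-256510\right) \frac{1}{796} = - \frac{128255}{398}$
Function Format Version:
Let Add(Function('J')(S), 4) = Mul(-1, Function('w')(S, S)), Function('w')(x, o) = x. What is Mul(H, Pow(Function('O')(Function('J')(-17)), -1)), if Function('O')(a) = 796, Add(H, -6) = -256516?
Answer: Rational(-128255, 398) ≈ -322.25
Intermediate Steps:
H = -256510 (H = Add(6, -256516) = -256510)
Function('J')(S) = Add(-4, Mul(-1, S))
Mul(H, Pow(Function('O')(Function('J')(-17)), -1)) = Mul(-256510, Pow(796, -1)) = Mul(-256510, Rational(1, 796)) = Rational(-128255, 398)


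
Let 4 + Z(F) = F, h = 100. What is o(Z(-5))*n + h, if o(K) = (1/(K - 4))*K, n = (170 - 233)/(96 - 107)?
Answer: 14867/143 ≈ 103.97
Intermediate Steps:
Z(F) = -4 + F
n = 63/11 (n = -63/(-11) = -63*(-1/11) = 63/11 ≈ 5.7273)
o(K) = K/(-4 + K) (o(K) = (1/(-4 + K))*K = K/(-4 + K))
o(Z(-5))*n + h = ((-4 - 5)/(-4 + (-4 - 5)))*(63/11) + 100 = -9/(-4 - 9)*(63/11) + 100 = -9/(-13)*(63/11) + 100 = -9*(-1/13)*(63/11) + 100 = (9/13)*(63/11) + 100 = 567/143 + 100 = 14867/143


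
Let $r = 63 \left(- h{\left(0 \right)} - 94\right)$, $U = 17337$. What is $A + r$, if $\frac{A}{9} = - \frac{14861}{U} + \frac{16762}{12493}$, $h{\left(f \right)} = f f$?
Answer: $- \frac{427236079371}{72197047} \approx -5917.6$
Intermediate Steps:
$h{\left(f \right)} = f^{2}$
$r = -5922$ ($r = 63 \left(- 0^{2} - 94\right) = 63 \left(\left(-1\right) 0 - 94\right) = 63 \left(0 - 94\right) = 63 \left(-94\right) = -5922$)
$A = \frac{314832963}{72197047}$ ($A = 9 \left(- \frac{14861}{17337} + \frac{16762}{12493}\right) = 9 \cdot \frac{104944321}{216591141} = \frac{314832963}{72197047} \approx 4.3607$)
$A + r = \frac{314832963}{72197047} - 5922 = - \frac{427236079371}{72197047}$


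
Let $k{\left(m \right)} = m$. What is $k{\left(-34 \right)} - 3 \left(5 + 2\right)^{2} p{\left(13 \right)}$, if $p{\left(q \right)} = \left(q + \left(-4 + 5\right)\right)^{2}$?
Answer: $-28846$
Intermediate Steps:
$p{\left(q \right)} = \left(1 + q\right)^{2}$ ($p{\left(q \right)} = \left(q + 1\right)^{2} = \left(1 + q\right)^{2}$)
$k{\left(-34 \right)} - 3 \left(5 + 2\right)^{2} p{\left(13 \right)} = -34 - 3 \left(5 + 2\right)^{2} \left(1 + 13\right)^{2} = -34 - 3 \cdot 7^{2} \cdot 14^{2} = -34 - 3 \cdot 49 \cdot 196 = -34 - 147 \cdot 196 = -34 - 28812 = -28846$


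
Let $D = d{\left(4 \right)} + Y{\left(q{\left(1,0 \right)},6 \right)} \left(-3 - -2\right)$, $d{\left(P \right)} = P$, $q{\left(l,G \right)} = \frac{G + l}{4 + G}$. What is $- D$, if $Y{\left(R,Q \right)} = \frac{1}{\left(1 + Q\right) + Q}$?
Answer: $- \frac{51}{13} \approx -3.9231$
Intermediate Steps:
$q{\left(l,G \right)} = \frac{G + l}{4 + G}$
$Y{\left(R,Q \right)} = \frac{1}{1 + 2 Q}$
$D = \frac{51}{13}$ ($D = 4 + \frac{-3 - -2}{1 + 2 \cdot 6} = 4 + \frac{-3 + 2}{1 + 12} = 4 + \frac{1}{13} \left(-1\right) = 4 - \frac{1}{13} = \frac{51}{13} \approx 3.9231$)
$- D = \left(-1\right) \frac{51}{13} = - \frac{51}{13}$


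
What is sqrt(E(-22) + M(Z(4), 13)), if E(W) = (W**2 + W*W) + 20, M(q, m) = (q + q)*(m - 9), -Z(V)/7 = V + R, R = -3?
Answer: 2*sqrt(233) ≈ 30.529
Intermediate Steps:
Z(V) = 21 - 7*V (Z(V) = -7*(V - 3) = -7*(-3 + V) = 21 - 7*V)
M(q, m) = 2*q*(-9 + m) (M(q, m) = (2*q)*(-9 + m) = 2*q*(-9 + m))
E(W) = 20 + 2*W**2 (E(W) = (W**2 + W**2) + 20 = 2*W**2 + 20 = 20 + 2*W**2)
sqrt(E(-22) + M(Z(4), 13)) = sqrt((20 + 2*(-22)**2) + 2*(21 - 7*4)*(-9 + 13)) = sqrt((20 + 2*484) + 2*(21 - 28)*4) = sqrt((20 + 968) + 2*(-7)*4) = sqrt(988 - 56) = sqrt(932) = 2*sqrt(233)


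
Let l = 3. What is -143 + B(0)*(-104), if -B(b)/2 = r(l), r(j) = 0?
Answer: -143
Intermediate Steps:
B(b) = 0 (B(b) = -2*0 = 0)
-143 + B(0)*(-104) = -143 + 0*(-104) = -143 + 0 = -143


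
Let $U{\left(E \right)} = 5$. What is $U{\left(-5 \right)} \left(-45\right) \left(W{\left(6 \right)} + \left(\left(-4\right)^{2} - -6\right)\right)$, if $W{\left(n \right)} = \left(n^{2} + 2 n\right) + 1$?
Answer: $-15975$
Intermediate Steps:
$W{\left(n \right)} = 1 + n^{2} + 2 n$
$U{\left(-5 \right)} \left(-45\right) \left(W{\left(6 \right)} + \left(\left(-4\right)^{2} - -6\right)\right) = 5 \left(-45\right) \left(\left(1 + 6^{2} + 2 \cdot 6\right) + \left(\left(-4\right)^{2} - -6\right)\right) = - 225 \left(\left(1 + 36 + 12\right) + \left(16 + 6\right)\right) = - 225 \left(49 + 22\right) = \left(-225\right) 71 = -15975$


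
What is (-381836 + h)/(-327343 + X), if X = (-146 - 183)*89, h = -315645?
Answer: 697481/356624 ≈ 1.9558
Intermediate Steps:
X = -29281 (X = -329*89 = -29281)
(-381836 + h)/(-327343 + X) = (-381836 - 315645)/(-327343 - 29281) = -697481/(-356624) = -697481*(-1/356624) = 697481/356624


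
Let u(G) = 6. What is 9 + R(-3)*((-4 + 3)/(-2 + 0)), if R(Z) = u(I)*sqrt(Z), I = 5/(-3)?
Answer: 9 + 3*I*sqrt(3) ≈ 9.0 + 5.1962*I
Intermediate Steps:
I = -5/3 (I = 5*(-1/3) = -5/3 ≈ -1.6667)
R(Z) = 6*sqrt(Z)
9 + R(-3)*((-4 + 3)/(-2 + 0)) = 9 + (6*sqrt(-3))*((-4 + 3)/(-2 + 0)) = 9 + (6*(I*sqrt(3)))*(-1/(-2)) = 9 + (6*I*sqrt(3))*(-1*(-1/2)) = 9 + (6*I*sqrt(3))*(1/2) = 9 + 3*I*sqrt(3)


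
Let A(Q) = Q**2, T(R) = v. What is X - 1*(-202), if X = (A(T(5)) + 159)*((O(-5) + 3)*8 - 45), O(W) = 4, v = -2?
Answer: 1995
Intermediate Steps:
T(R) = -2
X = 1793 (X = ((-2)**2 + 159)*((4 + 3)*8 - 45) = (4 + 159)*(7*8 - 45) = 163*(56 - 45) = 163*11 = 1793)
X - 1*(-202) = 1793 - 1*(-202) = 1793 + 202 = 1995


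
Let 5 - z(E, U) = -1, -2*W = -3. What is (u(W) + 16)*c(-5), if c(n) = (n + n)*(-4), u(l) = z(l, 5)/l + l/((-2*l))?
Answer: 780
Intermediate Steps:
W = 3/2 (W = -½*(-3) = 3/2 ≈ 1.5000)
z(E, U) = 6 (z(E, U) = 5 - 1*(-1) = 5 + 1 = 6)
u(l) = -½ + 6/l (u(l) = 6/l + l/((-2*l)) = 6/l + l*(-1/(2*l)) = 6/l - ½ = -½ + 6/l)
c(n) = -8*n (c(n) = (2*n)*(-4) = -8*n)
(u(W) + 16)*c(-5) = ((12 - 1*3/2)/(2*(3/2)) + 16)*(-8*(-5)) = ((½)*(⅔)*(12 - 3/2) + 16)*40 = ((½)*(⅔)*(21/2) + 16)*40 = (7/2 + 16)*40 = (39/2)*40 = 780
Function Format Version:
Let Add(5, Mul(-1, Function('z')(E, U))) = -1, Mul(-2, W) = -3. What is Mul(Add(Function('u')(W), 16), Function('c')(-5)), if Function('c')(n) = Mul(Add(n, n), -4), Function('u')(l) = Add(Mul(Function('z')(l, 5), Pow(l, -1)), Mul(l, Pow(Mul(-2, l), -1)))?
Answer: 780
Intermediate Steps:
W = Rational(3, 2) (W = Mul(Rational(-1, 2), -3) = Rational(3, 2) ≈ 1.5000)
Function('z')(E, U) = 6 (Function('z')(E, U) = Add(5, Mul(-1, -1)) = Add(5, 1) = 6)
Function('u')(l) = Add(Rational(-1, 2), Mul(6, Pow(l, -1))) (Function('u')(l) = Add(Mul(6, Pow(l, -1)), Mul(l, Pow(Mul(-2, l), -1))) = Add(Mul(6, Pow(l, -1)), Mul(l, Mul(Rational(-1, 2), Pow(l, -1)))) = Add(Mul(6, Pow(l, -1)), Rational(-1, 2)) = Add(Rational(-1, 2), Mul(6, Pow(l, -1))))
Function('c')(n) = Mul(-8, n) (Function('c')(n) = Mul(Mul(2, n), -4) = Mul(-8, n))
Mul(Add(Function('u')(W), 16), Function('c')(-5)) = Mul(Add(Mul(Rational(1, 2), Pow(Rational(3, 2), -1), Add(12, Mul(-1, Rational(3, 2)))), 16), Mul(-8, -5)) = Mul(Add(Mul(Rational(1, 2), Rational(2, 3), Add(12, Rational(-3, 2))), 16), 40) = Mul(Add(Mul(Rational(1, 2), Rational(2, 3), Rational(21, 2)), 16), 40) = Mul(Add(Rational(7, 2), 16), 40) = Mul(Rational(39, 2), 40) = 780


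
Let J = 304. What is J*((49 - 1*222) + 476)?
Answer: 92112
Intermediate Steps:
J*((49 - 1*222) + 476) = 304*((49 - 1*222) + 476) = 304*((49 - 222) + 476) = 304*(-173 + 476) = 304*303 = 92112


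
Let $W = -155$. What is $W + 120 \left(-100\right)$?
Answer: $-12155$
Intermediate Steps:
$W + 120 \left(-100\right) = -155 + 120 \left(-100\right) = -155 - 12000 = -12155$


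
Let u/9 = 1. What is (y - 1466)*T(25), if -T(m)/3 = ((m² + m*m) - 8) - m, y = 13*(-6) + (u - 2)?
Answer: 5611587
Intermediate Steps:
u = 9 (u = 9*1 = 9)
y = -71 (y = 13*(-6) + (9 - 2) = -78 + 7 = -71)
T(m) = 24 - 6*m² + 3*m (T(m) = -3*(((m² + m*m) - 8) - m) = -3*(((m² + m²) - 8) - m) = -3*((2*m² - 8) - m) = -3*((-8 + 2*m²) - m) = -3*(-8 - m + 2*m²) = 24 - 6*m² + 3*m)
(y - 1466)*T(25) = (-71 - 1466)*(24 - 6*25² + 3*25) = -1537*(24 - 6*625 + 75) = -1537*(24 - 3750 + 75) = -1537*(-3651) = 5611587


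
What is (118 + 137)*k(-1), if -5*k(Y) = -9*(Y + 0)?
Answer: -459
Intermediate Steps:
k(Y) = 9*Y/5 (k(Y) = -(-9)*(Y + 0)/5 = -(-9)*Y/5 = 9*Y/5)
(118 + 137)*k(-1) = (118 + 137)*((9/5)*(-1)) = 255*(-9/5) = -459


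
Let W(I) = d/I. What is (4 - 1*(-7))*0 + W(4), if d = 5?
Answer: 5/4 ≈ 1.2500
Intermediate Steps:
W(I) = 5/I
(4 - 1*(-7))*0 + W(4) = (4 - 1*(-7))*0 + 5/4 = (4 + 7)*0 + 5*(¼) = 11*0 + 5/4 = 0 + 5/4 = 5/4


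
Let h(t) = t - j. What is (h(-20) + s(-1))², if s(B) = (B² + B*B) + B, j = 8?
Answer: 729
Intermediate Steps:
h(t) = -8 + t (h(t) = t - 1*8 = t - 8 = -8 + t)
s(B) = B + 2*B² (s(B) = (B² + B²) + B = 2*B² + B = B + 2*B²)
(h(-20) + s(-1))² = ((-8 - 20) - (1 + 2*(-1)))² = (-28 - (1 - 2))² = (-28 - 1*(-1))² = (-28 + 1)² = (-27)² = 729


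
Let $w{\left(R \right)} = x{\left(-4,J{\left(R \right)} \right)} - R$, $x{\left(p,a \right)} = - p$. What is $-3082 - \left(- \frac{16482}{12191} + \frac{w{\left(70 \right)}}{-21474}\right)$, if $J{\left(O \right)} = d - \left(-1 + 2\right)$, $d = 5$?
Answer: $- \frac{134413702321}{43631589} \approx -3080.7$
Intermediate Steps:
$J{\left(O \right)} = 4$ ($J{\left(O \right)} = 5 - \left(-1 + 2\right) = 5 - 1 = 4$)
$w{\left(R \right)} = 4 - R$ ($w{\left(R \right)} = \left(-1\right) \left(-4\right) - R = 4 - R$)
$-3082 - \left(- \frac{16482}{12191} + \frac{w{\left(70 \right)}}{-21474}\right) = -3082 - \left(- \frac{16482}{12191} + \frac{4 - 70}{-21474}\right) = -3082 - \left(\left(-16482\right) \frac{1}{12191} + \left(4 - 70\right) \left(- \frac{1}{21474}\right)\right) = -3082 - \left(- \frac{16482}{12191} - - \frac{11}{3579}\right) = -3082 - \left(- \frac{16482}{12191} + \frac{11}{3579}\right) = -3082 - - \frac{58854977}{43631589} = -3082 + \frac{58854977}{43631589} = - \frac{134413702321}{43631589}$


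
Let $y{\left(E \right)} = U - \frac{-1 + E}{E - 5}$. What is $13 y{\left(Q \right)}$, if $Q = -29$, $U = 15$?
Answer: $\frac{3120}{17} \approx 183.53$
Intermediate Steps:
$y{\left(E \right)} = 15 - \frac{-1 + E}{-5 + E}$ ($y{\left(E \right)} = 15 - \frac{-1 + E}{E - 5} = 15 - \frac{-1 + E}{-5 + E}$)
$13 y{\left(Q \right)} = 13 \frac{2 \left(-37 + 7 \left(-29\right)\right)}{-5 - 29} = 13 \frac{2 \left(-37 - 203\right)}{-34} = 13 \cdot 2 \left(- \frac{1}{34}\right) \left(-240\right) = 13 \cdot \frac{240}{17} = \frac{3120}{17}$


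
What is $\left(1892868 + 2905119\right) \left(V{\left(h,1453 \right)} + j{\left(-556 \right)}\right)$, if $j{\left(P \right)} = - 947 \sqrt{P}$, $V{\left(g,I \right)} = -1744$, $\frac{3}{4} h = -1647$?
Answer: $-8367689328 - 9087387378 i \sqrt{139} \approx -8.3677 \cdot 10^{9} - 1.0714 \cdot 10^{11} i$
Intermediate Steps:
$h = -2196$ ($h = \frac{4}{3} \left(-1647\right) = -2196$)
$\left(1892868 + 2905119\right) \left(V{\left(h,1453 \right)} + j{\left(-556 \right)}\right) = \left(1892868 + 2905119\right) \left(-1744 - 947 \sqrt{-556}\right) = 4797987 \left(-1744 - 947 \cdot 2 i \sqrt{139}\right) = 4797987 \left(-1744 - 1894 i \sqrt{139}\right) = -8367689328 - 9087387378 i \sqrt{139}$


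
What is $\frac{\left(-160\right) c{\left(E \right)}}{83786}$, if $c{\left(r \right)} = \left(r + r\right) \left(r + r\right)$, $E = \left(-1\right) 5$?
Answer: $- \frac{8000}{41893} \approx -0.19096$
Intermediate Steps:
$E = -5$
$c{\left(r \right)} = 4 r^{2}$ ($c{\left(r \right)} = 2 r 2 r = 4 r^{2}$)
$\frac{\left(-160\right) c{\left(E \right)}}{83786} = \frac{\left(-160\right) 4 \left(-5\right)^{2}}{83786} = - 160 \cdot 4 \cdot 25 \cdot \frac{1}{83786} = \left(-160\right) 100 \cdot \frac{1}{83786} = \left(-16000\right) \frac{1}{83786} = - \frac{8000}{41893}$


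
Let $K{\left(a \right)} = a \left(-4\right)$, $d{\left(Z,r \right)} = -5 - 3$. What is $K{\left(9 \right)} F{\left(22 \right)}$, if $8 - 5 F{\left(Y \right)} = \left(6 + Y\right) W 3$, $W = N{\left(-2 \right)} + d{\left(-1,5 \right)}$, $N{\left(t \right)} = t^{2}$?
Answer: $- \frac{12384}{5} \approx -2476.8$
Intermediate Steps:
$d{\left(Z,r \right)} = -8$ ($d{\left(Z,r \right)} = -5 - 3 = -8$)
$W = -4$ ($W = \left(-2\right)^{2} - 8 = 4 - 8 = -4$)
$F{\left(Y \right)} = 16 + \frac{12 Y}{5}$ ($F{\left(Y \right)} = \frac{8}{5} - \frac{\left(6 + Y\right) \left(-4\right) 3}{5} = \frac{8}{5} - \frac{\left(-24 - 4 Y\right) 3}{5} = \frac{8}{5} - \frac{-72 - 12 Y}{5} = \frac{8}{5} + \left(\frac{72}{5} + \frac{12 Y}{5}\right) = 16 + \frac{12 Y}{5}$)
$K{\left(a \right)} = - 4 a$
$K{\left(9 \right)} F{\left(22 \right)} = \left(-4\right) 9 \left(16 + \frac{12}{5} \cdot 22\right) = - 36 \left(16 + \frac{264}{5}\right) = \left(-36\right) \frac{344}{5} = - \frac{12384}{5}$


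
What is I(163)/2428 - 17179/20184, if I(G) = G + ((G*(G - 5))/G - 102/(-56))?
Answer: -123181745/171523632 ≈ -0.71816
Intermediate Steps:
I(G) = -89/28 + 2*G (I(G) = G + ((G*(-5 + G))/G - 102*(-1/56)) = G + ((-5 + G) + 51/28) = G + (-89/28 + G) = -89/28 + 2*G)
I(163)/2428 - 17179/20184 = (-89/28 + 2*163)/2428 - 17179/20184 = (-89/28 + 326)*(1/2428) - 17179*1/20184 = (9039/28)*(1/2428) - 17179/20184 = 9039/67984 - 17179/20184 = -123181745/171523632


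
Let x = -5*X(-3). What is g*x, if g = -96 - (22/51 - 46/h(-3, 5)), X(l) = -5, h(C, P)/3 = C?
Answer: -388400/153 ≈ -2538.6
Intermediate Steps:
h(C, P) = 3*C
x = 25 (x = -5*(-5) = 25)
g = -15536/153 (g = -96 - (22/51 - 46/(3*(-3))) = -96 - (22*(1/51) - 46/(-9)) = -96 - (22/51 - 46*(-⅑)) = -96 - (22/51 + 46/9) = -96 - 1*848/153 = -96 - 848/153 = -15536/153 ≈ -101.54)
g*x = -15536/153*25 = -388400/153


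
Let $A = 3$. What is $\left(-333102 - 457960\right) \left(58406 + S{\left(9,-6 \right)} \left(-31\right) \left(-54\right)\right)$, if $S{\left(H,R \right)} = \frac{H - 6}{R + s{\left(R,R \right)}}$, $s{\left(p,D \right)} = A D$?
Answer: $- \frac{92074474897}{2} \approx -4.6037 \cdot 10^{10}$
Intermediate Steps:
$s{\left(p,D \right)} = 3 D$
$S{\left(H,R \right)} = \frac{-6 + H}{4 R}$ ($S{\left(H,R \right)} = \frac{H - 6}{R + 3 R} = \frac{-6 + H}{4 R}$)
$\left(-333102 - 457960\right) \left(58406 + S{\left(9,-6 \right)} \left(-31\right) \left(-54\right)\right) = \left(-333102 - 457960\right) \left(58406 + \frac{-6 + 9}{4 \left(-6\right)} \left(-31\right) \left(-54\right)\right) = - 791062 \left(58406 + \frac{1}{4} \left(- \frac{1}{6}\right) 3 \left(-31\right) \left(-54\right)\right) = - 791062 \left(58406 + \left(- \frac{1}{8}\right) \left(-31\right) \left(-54\right)\right) = - 791062 \left(58406 + \frac{31}{8} \left(-54\right)\right) = - 791062 \left(58406 - \frac{837}{4}\right) = \left(-791062\right) \frac{232787}{4} = - \frac{92074474897}{2}$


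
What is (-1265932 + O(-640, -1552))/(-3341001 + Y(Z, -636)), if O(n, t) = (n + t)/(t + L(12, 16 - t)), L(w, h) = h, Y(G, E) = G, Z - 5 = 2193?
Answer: 1266069/3338803 ≈ 0.37920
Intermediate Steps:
Z = 2198 (Z = 5 + 2193 = 2198)
O(n, t) = n/16 + t/16 (O(n, t) = (n + t)/(t + (16 - t)) = (n + t)/16 = (n + t)*(1/16) = n/16 + t/16)
(-1265932 + O(-640, -1552))/(-3341001 + Y(Z, -636)) = (-1265932 + ((1/16)*(-640) + (1/16)*(-1552)))/(-3341001 + 2198) = (-1265932 + (-40 - 97))/(-3338803) = (-1265932 - 137)*(-1/3338803) = -1266069*(-1/3338803) = 1266069/3338803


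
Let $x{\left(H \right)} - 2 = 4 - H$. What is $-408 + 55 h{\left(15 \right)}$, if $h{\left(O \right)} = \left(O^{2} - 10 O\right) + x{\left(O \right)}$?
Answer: $3222$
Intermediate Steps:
$x{\left(H \right)} = 6 - H$ ($x{\left(H \right)} = 2 - \left(-4 + H\right) = 6 - H$)
$h{\left(O \right)} = 6 + O^{2} - 11 O$ ($h{\left(O \right)} = \left(O^{2} - 10 O\right) - \left(-6 + O\right) = 6 + O^{2} - 11 O$)
$-408 + 55 h{\left(15 \right)} = -408 + 55 \left(6 + 15^{2} - 165\right) = -408 + 55 \left(6 + 225 - 165\right) = -408 + 55 \cdot 66 = -408 + 3630 = 3222$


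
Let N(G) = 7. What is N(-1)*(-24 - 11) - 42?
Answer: -287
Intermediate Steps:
N(-1)*(-24 - 11) - 42 = 7*(-24 - 11) - 42 = 7*(-35) - 42 = -245 - 42 = -287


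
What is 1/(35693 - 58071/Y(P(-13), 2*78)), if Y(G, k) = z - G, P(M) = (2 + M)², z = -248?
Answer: 123/4409596 ≈ 2.7894e-5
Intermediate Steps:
Y(G, k) = -248 - G
1/(35693 - 58071/Y(P(-13), 2*78)) = 1/(35693 - 58071/(-248 - (2 - 13)²)) = 1/(35693 - 58071/(-248 - 1*(-11)²)) = 1/(35693 - 58071/(-248 - 1*121)) = 1/(35693 - 58071/(-248 - 121)) = 1/(35693 - 58071/(-369)) = 1/(35693 - 58071*(-1/369)) = 1/(35693 + 19357/123) = 1/(4409596/123) = 123/4409596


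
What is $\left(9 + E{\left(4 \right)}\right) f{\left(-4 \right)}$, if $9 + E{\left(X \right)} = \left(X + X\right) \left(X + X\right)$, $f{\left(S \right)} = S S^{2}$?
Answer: $-4096$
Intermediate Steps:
$f{\left(S \right)} = S^{3}$
$E{\left(X \right)} = -9 + 4 X^{2}$ ($E{\left(X \right)} = -9 + \left(X + X\right) \left(X + X\right) = -9 + 2 X 2 X = -9 + 4 X^{2}$)
$\left(9 + E{\left(4 \right)}\right) f{\left(-4 \right)} = \left(9 - \left(9 - 4 \cdot 4^{2}\right)\right) \left(-4\right)^{3} = \left(9 + \left(-9 + 4 \cdot 16\right)\right) \left(-64\right) = \left(9 + \left(-9 + 64\right)\right) \left(-64\right) = \left(9 + 55\right) \left(-64\right) = 64 \left(-64\right) = -4096$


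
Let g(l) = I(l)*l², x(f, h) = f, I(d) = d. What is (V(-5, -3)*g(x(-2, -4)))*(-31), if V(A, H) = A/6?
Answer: -620/3 ≈ -206.67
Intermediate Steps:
V(A, H) = A/6 (V(A, H) = A*(⅙) = A/6)
g(l) = l³ (g(l) = l*l² = l³)
(V(-5, -3)*g(x(-2, -4)))*(-31) = (((⅙)*(-5))*(-2)³)*(-31) = -⅚*(-8)*(-31) = (20/3)*(-31) = -620/3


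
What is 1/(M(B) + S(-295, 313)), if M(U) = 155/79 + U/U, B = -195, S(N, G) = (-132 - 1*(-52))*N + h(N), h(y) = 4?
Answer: 79/1864950 ≈ 4.2360e-5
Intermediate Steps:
S(N, G) = 4 - 80*N (S(N, G) = (-132 - 1*(-52))*N + 4 = (-132 + 52)*N + 4 = -80*N + 4 = 4 - 80*N)
M(U) = 234/79 (M(U) = 155*(1/79) + 1 = 155/79 + 1 = 234/79)
1/(M(B) + S(-295, 313)) = 1/(234/79 + (4 - 80*(-295))) = 1/(234/79 + (4 + 23600)) = 1/(234/79 + 23604) = 1/(1864950/79) = 79/1864950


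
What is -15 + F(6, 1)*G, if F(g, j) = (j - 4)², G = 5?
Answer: 30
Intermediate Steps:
F(g, j) = (-4 + j)²
-15 + F(6, 1)*G = -15 + (-4 + 1)²*5 = -15 + (-3)²*5 = -15 + 9*5 = -15 + 45 = 30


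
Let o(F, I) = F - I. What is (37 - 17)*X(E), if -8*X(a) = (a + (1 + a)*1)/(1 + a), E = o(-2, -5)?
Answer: -35/8 ≈ -4.3750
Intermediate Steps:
E = 3 (E = -2 - 1*(-5) = -2 + 5 = 3)
X(a) = -(1 + 2*a)/(8*(1 + a)) (X(a) = -(a + (1 + a)*1)/(8*(1 + a)) = -(a + (1 + a))/(8*(1 + a)) = -(1 + 2*a)/(8*(1 + a)))
(37 - 17)*X(E) = (37 - 17)*((-1 - 2*3)/(8*(1 + 3))) = 20*((⅛)*(-1 - 6)/4) = 20*((⅛)*(¼)*(-7)) = 20*(-7/32) = -35/8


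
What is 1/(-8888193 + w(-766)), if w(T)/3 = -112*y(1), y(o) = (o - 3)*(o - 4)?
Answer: -1/8890209 ≈ -1.1248e-7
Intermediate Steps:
y(o) = (-4 + o)*(-3 + o) (y(o) = (-3 + o)*(-4 + o) = (-4 + o)*(-3 + o))
w(T) = -2016 (w(T) = 3*(-112*(12 + 1² - 7*1)) = 3*(-112*(12 + 1 - 7)) = 3*(-112*6) = 3*(-672) = -2016)
1/(-8888193 + w(-766)) = 1/(-8888193 - 2016) = 1/(-8890209) = -1/8890209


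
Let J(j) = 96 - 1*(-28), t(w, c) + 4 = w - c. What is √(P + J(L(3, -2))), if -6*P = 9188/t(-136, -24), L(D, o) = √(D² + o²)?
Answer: √4153902/174 ≈ 11.713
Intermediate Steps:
t(w, c) = -4 + w - c (t(w, c) = -4 + (w - c) = -4 + w - c)
J(j) = 124 (J(j) = 96 + 28 = 124)
P = 2297/174 (P = -4594/(3*(-4 - 136 - 1*(-24))) = -4594/(3*(-4 - 136 + 24)) = -4594/(3*(-116)) = -4594*(-1)/(3*116) = -⅙*(-2297/29) = 2297/174 ≈ 13.201)
√(P + J(L(3, -2))) = √(2297/174 + 124) = √(23873/174) = √4153902/174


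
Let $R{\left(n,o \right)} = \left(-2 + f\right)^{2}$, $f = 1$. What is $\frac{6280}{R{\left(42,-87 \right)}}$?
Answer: $6280$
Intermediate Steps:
$R{\left(n,o \right)} = 1$ ($R{\left(n,o \right)} = \left(-2 + 1\right)^{2} = \left(-1\right)^{2} = 1$)
$\frac{6280}{R{\left(42,-87 \right)}} = \frac{6280}{1} = 6280 \cdot 1 = 6280$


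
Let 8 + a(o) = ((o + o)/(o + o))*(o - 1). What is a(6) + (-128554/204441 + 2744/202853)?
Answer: -21418712711/5924495739 ≈ -3.6153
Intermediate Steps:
a(o) = -9 + o (a(o) = -8 + ((o + o)/(o + o))*(o - 1) = -8 + ((2*o)/((2*o)))*(-1 + o) = -8 + ((2*o)*(1/(2*o)))*(-1 + o) = -8 + 1*(-1 + o) = -8 + (-1 + o) = -9 + o)
a(6) + (-128554/204441 + 2744/202853) = (-9 + 6) + (-128554/204441 + 2744/202853) = -3 + (-128554*1/204441 + 2744*(1/202853)) = -3 + (-128554/204441 + 392/28979) = -3 - 3645225494/5924495739 = -21418712711/5924495739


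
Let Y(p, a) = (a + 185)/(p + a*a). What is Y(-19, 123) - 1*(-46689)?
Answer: 352735549/7555 ≈ 46689.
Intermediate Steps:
Y(p, a) = (185 + a)/(p + a²)
Y(-19, 123) - 1*(-46689) = (185 + 123)/(-19 + 123²) - 1*(-46689) = 308/(-19 + 15129) + 46689 = 308/15110 + 46689 = (1/15110)*308 + 46689 = 154/7555 + 46689 = 352735549/7555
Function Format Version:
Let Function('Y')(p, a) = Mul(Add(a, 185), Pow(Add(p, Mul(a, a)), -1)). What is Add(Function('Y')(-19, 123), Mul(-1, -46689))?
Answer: Rational(352735549, 7555) ≈ 46689.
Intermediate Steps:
Function('Y')(p, a) = Mul(Pow(Add(p, Pow(a, 2)), -1), Add(185, a)) (Function('Y')(p, a) = Mul(Add(185, a), Pow(Add(p, Pow(a, 2)), -1)) = Mul(Pow(Add(p, Pow(a, 2)), -1), Add(185, a)))
Add(Function('Y')(-19, 123), Mul(-1, -46689)) = Add(Mul(Pow(Add(-19, Pow(123, 2)), -1), Add(185, 123)), Mul(-1, -46689)) = Add(Mul(Pow(Add(-19, 15129), -1), 308), 46689) = Add(Mul(Pow(15110, -1), 308), 46689) = Add(Mul(Rational(1, 15110), 308), 46689) = Add(Rational(154, 7555), 46689) = Rational(352735549, 7555)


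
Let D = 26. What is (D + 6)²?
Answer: 1024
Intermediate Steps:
(D + 6)² = (26 + 6)² = 32² = 1024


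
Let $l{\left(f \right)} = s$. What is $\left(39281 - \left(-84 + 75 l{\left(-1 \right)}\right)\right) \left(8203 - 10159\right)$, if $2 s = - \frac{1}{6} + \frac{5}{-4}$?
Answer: $- \frac{154203705}{2} \approx -7.7102 \cdot 10^{7}$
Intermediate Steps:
$s = - \frac{17}{24}$ ($s = \frac{- \frac{1}{6} + \frac{5}{-4}}{2} = \frac{\left(-1\right) \frac{1}{6} + 5 \left(- \frac{1}{4}\right)}{2} = \frac{- \frac{1}{6} - \frac{5}{4}}{2} = \frac{1}{2} \left(- \frac{17}{12}\right) = - \frac{17}{24} \approx -0.70833$)
$l{\left(f \right)} = - \frac{17}{24}$
$\left(39281 - \left(-84 + 75 l{\left(-1 \right)}\right)\right) \left(8203 - 10159\right) = \left(39281 + \left(84 - - \frac{425}{8}\right)\right) \left(8203 - 10159\right) = \left(39281 + \left(84 + \frac{425}{8}\right)\right) \left(-1956\right) = \left(39281 + \frac{1097}{8}\right) \left(-1956\right) = \frac{315345}{8} \left(-1956\right) = - \frac{154203705}{2}$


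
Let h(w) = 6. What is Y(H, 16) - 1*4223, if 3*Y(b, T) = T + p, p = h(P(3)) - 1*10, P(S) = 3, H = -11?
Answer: -4219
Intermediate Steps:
p = -4 (p = 6 - 1*10 = 6 - 10 = -4)
Y(b, T) = -4/3 + T/3 (Y(b, T) = (T - 4)/3 = (-4 + T)/3 = -4/3 + T/3)
Y(H, 16) - 1*4223 = (-4/3 + (1/3)*16) - 1*4223 = (-4/3 + 16/3) - 4223 = 4 - 4223 = -4219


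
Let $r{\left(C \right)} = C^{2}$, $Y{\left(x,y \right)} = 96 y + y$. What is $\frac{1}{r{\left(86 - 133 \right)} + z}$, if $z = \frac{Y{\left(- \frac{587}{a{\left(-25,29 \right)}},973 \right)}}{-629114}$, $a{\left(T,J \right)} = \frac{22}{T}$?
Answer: $\frac{4526}{9997255} \approx 0.00045272$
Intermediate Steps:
$Y{\left(x,y \right)} = 97 y$
$z = - \frac{679}{4526}$ ($z = \frac{97 \cdot 973}{-629114} = 94381 \left(- \frac{1}{629114}\right) = - \frac{679}{4526} \approx -0.15002$)
$\frac{1}{r{\left(86 - 133 \right)} + z} = \frac{1}{\left(86 - 133\right)^{2} - \frac{679}{4526}} = \frac{1}{\left(-47\right)^{2} - \frac{679}{4526}} = \frac{1}{2209 - \frac{679}{4526}} = \frac{1}{\frac{9997255}{4526}} = \frac{4526}{9997255}$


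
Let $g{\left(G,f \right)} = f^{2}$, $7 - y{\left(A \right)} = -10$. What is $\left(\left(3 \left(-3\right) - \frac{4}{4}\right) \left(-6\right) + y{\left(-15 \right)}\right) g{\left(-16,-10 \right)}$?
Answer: $7700$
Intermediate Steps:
$y{\left(A \right)} = 17$ ($y{\left(A \right)} = 7 - -10 = 7 + 10 = 17$)
$\left(\left(3 \left(-3\right) - \frac{4}{4}\right) \left(-6\right) + y{\left(-15 \right)}\right) g{\left(-16,-10 \right)} = \left(\left(3 \left(-3\right) - \frac{4}{4}\right) \left(-6\right) + 17\right) \left(-10\right)^{2} = \left(\left(-9 - 1\right) \left(-6\right) + 17\right) 100 = \left(\left(-10\right) \left(-6\right) + 17\right) 100 = \left(60 + 17\right) 100 = 77 \cdot 100 = 7700$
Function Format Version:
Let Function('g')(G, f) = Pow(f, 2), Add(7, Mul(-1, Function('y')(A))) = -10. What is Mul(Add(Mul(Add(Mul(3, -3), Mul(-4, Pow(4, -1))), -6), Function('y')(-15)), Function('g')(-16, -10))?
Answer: 7700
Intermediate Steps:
Function('y')(A) = 17 (Function('y')(A) = Add(7, Mul(-1, -10)) = Add(7, 10) = 17)
Mul(Add(Mul(Add(Mul(3, -3), Mul(-4, Pow(4, -1))), -6), Function('y')(-15)), Function('g')(-16, -10)) = Mul(Add(Mul(Add(Mul(3, -3), Mul(-4, Pow(4, -1))), -6), 17), Pow(-10, 2)) = Mul(Add(Mul(Add(-9, Mul(-4, Rational(1, 4))), -6), 17), 100) = Mul(Add(Mul(Add(-9, -1), -6), 17), 100) = Mul(Add(Mul(-10, -6), 17), 100) = Mul(Add(60, 17), 100) = Mul(77, 100) = 7700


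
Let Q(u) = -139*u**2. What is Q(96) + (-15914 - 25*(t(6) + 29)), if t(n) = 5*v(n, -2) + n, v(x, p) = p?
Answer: -1297563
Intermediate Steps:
t(n) = -10 + n (t(n) = 5*(-2) + n = -10 + n)
Q(96) + (-15914 - 25*(t(6) + 29)) = -139*96**2 + (-15914 - 25*((-10 + 6) + 29)) = -139*9216 + (-15914 - 25*(-4 + 29)) = -1281024 + (-15914 - 25*25) = -1281024 + (-15914 - 1*625) = -1281024 + (-15914 - 625) = -1281024 - 16539 = -1297563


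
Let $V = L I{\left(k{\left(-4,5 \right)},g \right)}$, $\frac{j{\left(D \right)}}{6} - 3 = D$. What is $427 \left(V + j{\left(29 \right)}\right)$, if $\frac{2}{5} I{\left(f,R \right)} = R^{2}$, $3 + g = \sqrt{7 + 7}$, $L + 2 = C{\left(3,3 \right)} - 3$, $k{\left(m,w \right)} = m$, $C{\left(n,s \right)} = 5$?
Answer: $81984$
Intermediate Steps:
$j{\left(D \right)} = 18 + 6 D$
$L = 0$ ($L = -2 + \left(5 - 3\right) = -2 + 2 = 0$)
$g = -3 + \sqrt{14}$ ($g = -3 + \sqrt{7 + 7} = -3 + \sqrt{14} \approx 0.74166$)
$I{\left(f,R \right)} = \frac{5 R^{2}}{2}$
$V = 0$ ($V = 0 \frac{5 \left(-3 + \sqrt{14}\right)^{2}}{2} = 0$)
$427 \left(V + j{\left(29 \right)}\right) = 427 \left(0 + \left(18 + 6 \cdot 29\right)\right) = 427 \left(0 + \left(18 + 174\right)\right) = 427 \left(0 + 192\right) = 427 \cdot 192 = 81984$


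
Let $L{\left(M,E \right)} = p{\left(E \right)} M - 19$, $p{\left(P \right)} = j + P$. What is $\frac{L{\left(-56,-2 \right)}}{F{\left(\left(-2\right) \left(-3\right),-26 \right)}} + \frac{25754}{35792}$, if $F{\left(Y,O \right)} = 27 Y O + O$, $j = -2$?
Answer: $\frac{25452023}{37921624} \approx 0.67117$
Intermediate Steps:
$p{\left(P \right)} = -2 + P$
$F{\left(Y,O \right)} = O + 27 O Y$ ($F{\left(Y,O \right)} = 27 O Y + O = O + 27 O Y$)
$L{\left(M,E \right)} = -19 + M \left(-2 + E\right)$ ($L{\left(M,E \right)} = \left(-2 + E\right) M - 19 = M \left(-2 + E\right) - 19 = -19 + M \left(-2 + E\right)$)
$\frac{L{\left(-56,-2 \right)}}{F{\left(\left(-2\right) \left(-3\right),-26 \right)}} + \frac{25754}{35792} = \frac{-19 - 56 \left(-2 - 2\right)}{\left(-26\right) \left(1 + 27 \left(\left(-2\right) \left(-3\right)\right)\right)} + \frac{25754}{35792} = \frac{-19 - -224}{\left(-26\right) \left(1 + 27 \cdot 6\right)} + 25754 \cdot \frac{1}{35792} = \frac{-19 + 224}{\left(-26\right) \left(1 + 162\right)} + \frac{12877}{17896} = \frac{205}{\left(-26\right) 163} + \frac{12877}{17896} = \frac{205}{-4238} + \frac{12877}{17896} = 205 \left(- \frac{1}{4238}\right) + \frac{12877}{17896} = - \frac{205}{4238} + \frac{12877}{17896} = \frac{25452023}{37921624}$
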